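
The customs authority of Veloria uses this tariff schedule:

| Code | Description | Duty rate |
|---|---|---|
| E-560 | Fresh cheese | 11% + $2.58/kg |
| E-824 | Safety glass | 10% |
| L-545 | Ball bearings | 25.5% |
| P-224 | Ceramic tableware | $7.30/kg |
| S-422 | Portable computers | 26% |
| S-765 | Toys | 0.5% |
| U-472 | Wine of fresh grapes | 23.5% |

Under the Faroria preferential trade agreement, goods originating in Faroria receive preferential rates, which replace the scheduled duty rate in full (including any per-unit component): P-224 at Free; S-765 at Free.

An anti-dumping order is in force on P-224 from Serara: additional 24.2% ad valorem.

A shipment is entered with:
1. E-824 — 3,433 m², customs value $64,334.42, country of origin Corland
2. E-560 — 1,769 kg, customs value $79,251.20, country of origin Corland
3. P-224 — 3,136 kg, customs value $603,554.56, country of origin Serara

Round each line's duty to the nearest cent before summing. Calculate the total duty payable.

$188,668.09

Line 1 (E-824, Corland, 3,433 m², $64,334.42):
Base rate for E-824 is 10%.
Duty = $64,334.42 × 10% = $6,433.44.
Line 2 (E-560, Corland, 1,769 kg, $79,251.20):
Base rate for E-560 is 11% + $2.58/kg.
Duty = $79,251.20 × 11% + 1,769 × $2.58 = $13,281.65.
Line 3 (P-224, Serara, 3,136 kg, $603,554.56):
Base rate for P-224 is $7.30/kg.
P-224 has an FTA preferential rate, but origin Serara is not Faroria; base rate stands.
Additional duty on P-224 from Serara: +24.2% ad valorem. Applied ad valorem rate = 24.2%.
Duty = $603,554.56 × 24.2% + 3,136 × $7.30 = $168,953.00.
Total = $6,433.44 + $13,281.65 + $168,953.00 = $188,668.09.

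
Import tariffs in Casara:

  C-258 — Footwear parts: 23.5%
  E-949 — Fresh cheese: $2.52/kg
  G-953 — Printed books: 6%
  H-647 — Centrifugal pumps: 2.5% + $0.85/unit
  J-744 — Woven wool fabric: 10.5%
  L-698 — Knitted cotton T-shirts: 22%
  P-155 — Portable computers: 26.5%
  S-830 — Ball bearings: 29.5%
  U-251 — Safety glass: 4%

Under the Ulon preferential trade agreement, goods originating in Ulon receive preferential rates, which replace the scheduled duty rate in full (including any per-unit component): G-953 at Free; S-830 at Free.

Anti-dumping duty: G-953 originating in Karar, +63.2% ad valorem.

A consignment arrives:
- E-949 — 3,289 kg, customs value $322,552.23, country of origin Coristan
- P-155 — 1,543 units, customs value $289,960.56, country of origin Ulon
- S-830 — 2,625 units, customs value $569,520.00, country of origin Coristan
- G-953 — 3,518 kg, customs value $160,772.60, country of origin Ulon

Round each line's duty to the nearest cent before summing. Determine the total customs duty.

$253,136.23

Line 1 (E-949, Coristan, 3,289 kg, $322,552.23):
Base rate for E-949 is $2.52/kg.
Duty = 3,289 × $2.52 = $8,288.28.
Line 2 (P-155, Ulon, 1,543 units, $289,960.56):
Base rate for P-155 is 26.5%.
Origin Ulon is the FTA partner but P-155 is not on the preference list; base rate stands.
Duty = $289,960.56 × 26.5% = $76,839.55.
Line 3 (S-830, Coristan, 2,625 units, $569,520.00):
Base rate for S-830 is 29.5%.
S-830 has an FTA preferential rate, but origin Coristan is not Ulon; base rate stands.
Duty = $569,520.00 × 29.5% = $168,008.40.
Line 4 (G-953, Ulon, 3,518 kg, $160,772.60):
Base rate for G-953 is 6%.
Origin Ulon qualifies under the Casara–Ulon agreement and G-953 is covered: preferential rate Free applies instead.
The additional-duty order on G-953 targets Karar, not Ulon; it does not apply.
Duty = $160,772.60 × 0% = $0.00.
Total = $8,288.28 + $76,839.55 + $168,008.40 + $0.00 = $253,136.23.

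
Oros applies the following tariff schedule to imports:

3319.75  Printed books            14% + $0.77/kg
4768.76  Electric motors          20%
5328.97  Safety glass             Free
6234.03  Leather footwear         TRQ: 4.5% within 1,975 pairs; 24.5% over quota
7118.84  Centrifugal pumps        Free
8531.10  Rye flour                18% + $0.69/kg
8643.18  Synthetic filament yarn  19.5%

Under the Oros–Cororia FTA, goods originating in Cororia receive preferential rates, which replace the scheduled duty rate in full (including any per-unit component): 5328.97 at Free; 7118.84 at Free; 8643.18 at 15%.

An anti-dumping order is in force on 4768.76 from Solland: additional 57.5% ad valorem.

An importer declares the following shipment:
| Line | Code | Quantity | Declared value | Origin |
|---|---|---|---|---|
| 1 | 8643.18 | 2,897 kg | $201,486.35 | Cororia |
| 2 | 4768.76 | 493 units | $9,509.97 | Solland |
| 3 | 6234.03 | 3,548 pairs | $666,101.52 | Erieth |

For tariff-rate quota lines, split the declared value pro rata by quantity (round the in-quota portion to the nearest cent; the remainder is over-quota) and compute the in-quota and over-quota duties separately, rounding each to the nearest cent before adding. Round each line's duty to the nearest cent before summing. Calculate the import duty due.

$126,630.75

Line 1 (8643.18, Cororia, 2,897 kg, $201,486.35):
Base rate for 8643.18 is 19.5%.
Origin Cororia qualifies under the Oros–Cororia agreement and 8643.18 is covered: preferential rate 15% applies instead.
Duty = $201,486.35 × 15% = $30,222.95.
Line 2 (4768.76, Solland, 493 units, $9,509.97):
Base rate for 4768.76 is 20%.
Additional duty on 4768.76 from Solland: +57.5%. Applied ad valorem rate: 20% + 57.5% = 77.5%.
Duty = $9,509.97 × 77.5% = $7,370.23.
Line 3 (6234.03, Erieth, 3,548 pairs, $666,101.52):
Code 6234.03 is under a tariff-rate quota (threshold 1,975 pairs). In-quota: 1,975 pairs at 4.5%; over-quota: 1,573 pairs at 24.5%.
Pro-rata value split: in-quota = $666,101.52 × 1,975/3,548 = $370,786.50; over-quota = $666,101.52 − $370,786.50 = $295,315.02.
In-quota duty = $370,786.50 × 4.5% = $16,685.39. Over-quota duty = $295,315.02 × 24.5% = $72,352.18.
Line duty = $16,685.39 + $72,352.18 = $89,037.57.
Total = $30,222.95 + $7,370.23 + $89,037.57 = $126,630.75.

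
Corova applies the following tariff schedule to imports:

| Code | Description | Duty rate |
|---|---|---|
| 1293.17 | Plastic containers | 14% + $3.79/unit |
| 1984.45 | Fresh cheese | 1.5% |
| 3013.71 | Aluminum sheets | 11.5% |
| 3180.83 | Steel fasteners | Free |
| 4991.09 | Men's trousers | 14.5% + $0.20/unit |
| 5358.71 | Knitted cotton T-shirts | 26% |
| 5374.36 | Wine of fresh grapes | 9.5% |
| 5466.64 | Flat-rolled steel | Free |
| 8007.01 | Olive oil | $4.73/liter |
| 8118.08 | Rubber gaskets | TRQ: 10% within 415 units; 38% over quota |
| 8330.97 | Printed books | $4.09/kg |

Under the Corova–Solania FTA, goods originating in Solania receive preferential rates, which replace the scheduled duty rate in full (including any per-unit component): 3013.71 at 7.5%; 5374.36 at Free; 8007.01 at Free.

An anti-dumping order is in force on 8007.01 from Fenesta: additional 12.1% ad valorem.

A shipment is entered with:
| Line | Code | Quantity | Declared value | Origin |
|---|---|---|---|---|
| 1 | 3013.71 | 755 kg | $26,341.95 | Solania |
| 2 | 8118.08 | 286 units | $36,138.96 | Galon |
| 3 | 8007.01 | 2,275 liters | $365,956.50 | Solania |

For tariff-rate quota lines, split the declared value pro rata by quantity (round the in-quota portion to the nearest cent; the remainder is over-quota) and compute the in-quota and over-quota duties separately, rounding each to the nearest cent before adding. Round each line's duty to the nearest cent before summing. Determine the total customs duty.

$5,589.55

Line 1 (3013.71, Solania, 755 kg, $26,341.95):
Base rate for 3013.71 is 11.5%.
Origin Solania qualifies under the Corova–Solania agreement and 3013.71 is covered: preferential rate 7.5% applies instead.
Duty = $26,341.95 × 7.5% = $1,975.65.
Line 2 (8118.08, Galon, 286 units, $36,138.96):
Code 8118.08 is under a tariff-rate quota (threshold 415 units). Quantity 286 units is within the quota, so the in-quota rate 10% applies to the full value.
Duty = $36,138.96 × 10% = $3,613.90.
Line 3 (8007.01, Solania, 2,275 liters, $365,956.50):
Base rate for 8007.01 is $4.73/liter.
Origin Solania qualifies under the Corova–Solania agreement and 8007.01 is covered: preferential rate Free applies instead.
The additional-duty order on 8007.01 targets Fenesta, not Solania; it does not apply.
Duty = $365,956.50 × 0% = $0.00.
Total = $1,975.65 + $3,613.90 + $0.00 = $5,589.55.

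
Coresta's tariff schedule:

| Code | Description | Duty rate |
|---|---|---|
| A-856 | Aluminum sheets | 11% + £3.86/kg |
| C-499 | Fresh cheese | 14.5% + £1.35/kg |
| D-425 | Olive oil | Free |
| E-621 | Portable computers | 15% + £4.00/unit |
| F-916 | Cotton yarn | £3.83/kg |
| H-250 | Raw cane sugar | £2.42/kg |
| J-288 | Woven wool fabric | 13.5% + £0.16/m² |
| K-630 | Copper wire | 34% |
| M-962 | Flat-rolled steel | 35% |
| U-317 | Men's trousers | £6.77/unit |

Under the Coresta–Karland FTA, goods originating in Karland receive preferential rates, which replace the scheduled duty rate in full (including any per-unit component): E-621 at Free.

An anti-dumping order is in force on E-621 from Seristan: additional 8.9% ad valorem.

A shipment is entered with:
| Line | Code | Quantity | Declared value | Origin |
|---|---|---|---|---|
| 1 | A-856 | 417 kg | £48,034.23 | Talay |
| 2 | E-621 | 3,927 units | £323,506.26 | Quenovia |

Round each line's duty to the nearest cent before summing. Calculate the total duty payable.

Line 1 (A-856, Talay, 417 kg, £48,034.23):
Base rate for A-856 is 11% + £3.86/kg.
Duty = £48,034.23 × 11% + 417 × £3.86 = £6,893.39.
Line 2 (E-621, Quenovia, 3,927 units, £323,506.26):
Base rate for E-621 is 15% + £4.00/unit.
E-621 has an FTA preferential rate, but origin Quenovia is not Karland; base rate stands.
The additional-duty order on E-621 targets Seristan, not Quenovia; it does not apply.
Duty = £323,506.26 × 15% + 3,927 × £4.00 = £64,233.94.
Total = £6,893.39 + £64,233.94 = £71,127.33.

£71,127.33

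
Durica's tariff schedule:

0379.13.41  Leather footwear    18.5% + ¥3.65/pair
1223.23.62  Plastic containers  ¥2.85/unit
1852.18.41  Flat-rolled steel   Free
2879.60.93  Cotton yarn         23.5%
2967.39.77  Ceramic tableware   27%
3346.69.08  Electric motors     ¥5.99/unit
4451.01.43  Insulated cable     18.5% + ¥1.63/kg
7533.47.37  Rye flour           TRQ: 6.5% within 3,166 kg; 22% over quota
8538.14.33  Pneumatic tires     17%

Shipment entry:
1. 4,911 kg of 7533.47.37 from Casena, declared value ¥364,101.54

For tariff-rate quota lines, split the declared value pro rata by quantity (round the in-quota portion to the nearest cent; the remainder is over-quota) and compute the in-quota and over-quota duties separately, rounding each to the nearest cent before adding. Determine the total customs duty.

¥43,719.62

Line 1 (7533.47.37, Casena, 4,911 kg, ¥364,101.54):
Code 7533.47.37 is under a tariff-rate quota (threshold 3,166 kg). In-quota: 3,166 kg at 6.5%; over-quota: 1,745 kg at 22%.
Pro-rata value split: in-quota = ¥364,101.54 × 3,166/4,911 = ¥234,727.24; over-quota = ¥364,101.54 − ¥234,727.24 = ¥129,374.30.
In-quota duty = ¥234,727.24 × 6.5% = ¥15,257.27. Over-quota duty = ¥129,374.30 × 22% = ¥28,462.35.
Line duty = ¥15,257.27 + ¥28,462.35 = ¥43,719.62.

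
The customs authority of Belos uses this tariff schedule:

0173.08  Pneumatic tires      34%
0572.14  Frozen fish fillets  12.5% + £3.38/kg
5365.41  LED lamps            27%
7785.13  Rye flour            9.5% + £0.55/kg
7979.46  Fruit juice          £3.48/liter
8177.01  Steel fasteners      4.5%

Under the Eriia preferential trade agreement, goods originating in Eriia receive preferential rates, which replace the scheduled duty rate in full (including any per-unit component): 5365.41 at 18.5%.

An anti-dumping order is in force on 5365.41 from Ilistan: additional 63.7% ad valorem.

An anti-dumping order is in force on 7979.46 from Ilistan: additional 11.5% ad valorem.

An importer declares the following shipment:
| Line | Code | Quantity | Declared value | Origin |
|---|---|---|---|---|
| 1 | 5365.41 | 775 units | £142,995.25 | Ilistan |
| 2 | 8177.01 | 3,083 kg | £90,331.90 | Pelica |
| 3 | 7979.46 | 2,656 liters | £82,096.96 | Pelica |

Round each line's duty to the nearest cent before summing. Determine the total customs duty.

Line 1 (5365.41, Ilistan, 775 units, £142,995.25):
Base rate for 5365.41 is 27%.
5365.41 has an FTA preferential rate, but origin Ilistan is not Eriia; base rate stands.
Additional duty on 5365.41 from Ilistan: +63.7%. Applied ad valorem rate: 27% + 63.7% = 90.7%.
Duty = £142,995.25 × 90.7% = £129,696.69.
Line 2 (8177.01, Pelica, 3,083 kg, £90,331.90):
Base rate for 8177.01 is 4.5%.
Duty = £90,331.90 × 4.5% = £4,064.94.
Line 3 (7979.46, Pelica, 2,656 liters, £82,096.96):
Base rate for 7979.46 is £3.48/liter.
The additional-duty order on 7979.46 targets Ilistan, not Pelica; it does not apply.
Duty = 2,656 × £3.48 = £9,242.88.
Total = £129,696.69 + £4,064.94 + £9,242.88 = £143,004.51.

£143,004.51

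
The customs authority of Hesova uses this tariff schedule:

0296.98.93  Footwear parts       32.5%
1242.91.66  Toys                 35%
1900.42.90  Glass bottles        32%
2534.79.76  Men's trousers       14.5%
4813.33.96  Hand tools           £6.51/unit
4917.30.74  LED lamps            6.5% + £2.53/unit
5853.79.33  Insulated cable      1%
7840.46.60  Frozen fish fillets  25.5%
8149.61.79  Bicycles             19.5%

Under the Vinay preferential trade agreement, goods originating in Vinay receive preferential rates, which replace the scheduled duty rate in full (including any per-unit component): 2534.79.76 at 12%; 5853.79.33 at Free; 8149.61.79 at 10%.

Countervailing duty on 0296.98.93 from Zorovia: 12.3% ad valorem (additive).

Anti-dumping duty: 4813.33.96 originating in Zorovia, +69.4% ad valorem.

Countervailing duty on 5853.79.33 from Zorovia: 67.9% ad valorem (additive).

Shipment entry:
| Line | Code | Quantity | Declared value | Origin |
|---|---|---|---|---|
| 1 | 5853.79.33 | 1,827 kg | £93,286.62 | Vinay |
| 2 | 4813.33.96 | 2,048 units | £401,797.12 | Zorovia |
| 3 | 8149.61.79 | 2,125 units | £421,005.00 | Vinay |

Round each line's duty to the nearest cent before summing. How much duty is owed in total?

£334,280.18

Line 1 (5853.79.33, Vinay, 1,827 kg, £93,286.62):
Base rate for 5853.79.33 is 1%.
Origin Vinay qualifies under the Hesova–Vinay agreement and 5853.79.33 is covered: preferential rate Free applies instead.
The additional-duty order on 5853.79.33 targets Zorovia, not Vinay; it does not apply.
Duty = £93,286.62 × 0% = £0.00.
Line 2 (4813.33.96, Zorovia, 2,048 units, £401,797.12):
Base rate for 4813.33.96 is £6.51/unit.
Additional duty on 4813.33.96 from Zorovia: +69.4% ad valorem. Applied ad valorem rate = 69.4%.
Duty = £401,797.12 × 69.4% + 2,048 × £6.51 = £292,179.68.
Line 3 (8149.61.79, Vinay, 2,125 units, £421,005.00):
Base rate for 8149.61.79 is 19.5%.
Origin Vinay qualifies under the Hesova–Vinay agreement and 8149.61.79 is covered: preferential rate 10% applies instead.
Duty = £421,005.00 × 10% = £42,100.50.
Total = £0.00 + £292,179.68 + £42,100.50 = £334,280.18.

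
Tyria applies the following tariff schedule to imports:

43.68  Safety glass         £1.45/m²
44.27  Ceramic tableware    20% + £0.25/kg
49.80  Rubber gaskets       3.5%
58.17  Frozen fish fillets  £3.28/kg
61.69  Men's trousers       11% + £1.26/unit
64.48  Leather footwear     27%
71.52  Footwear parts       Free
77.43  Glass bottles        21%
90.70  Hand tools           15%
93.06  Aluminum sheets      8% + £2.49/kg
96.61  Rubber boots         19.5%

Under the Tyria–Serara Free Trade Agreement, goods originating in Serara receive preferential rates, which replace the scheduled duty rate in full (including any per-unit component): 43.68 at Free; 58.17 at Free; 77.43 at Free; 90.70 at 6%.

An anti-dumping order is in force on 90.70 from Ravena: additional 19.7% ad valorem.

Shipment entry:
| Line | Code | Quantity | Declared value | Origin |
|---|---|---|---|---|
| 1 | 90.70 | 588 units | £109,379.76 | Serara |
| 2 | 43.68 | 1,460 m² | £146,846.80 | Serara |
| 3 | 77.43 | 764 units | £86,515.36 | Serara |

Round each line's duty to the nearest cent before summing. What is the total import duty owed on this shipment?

Line 1 (90.70, Serara, 588 units, £109,379.76):
Base rate for 90.70 is 15%.
Origin Serara qualifies under the Tyria–Serara agreement and 90.70 is covered: preferential rate 6% applies instead.
The additional-duty order on 90.70 targets Ravena, not Serara; it does not apply.
Duty = £109,379.76 × 6% = £6,562.79.
Line 2 (43.68, Serara, 1,460 m², £146,846.80):
Base rate for 43.68 is £1.45/m².
Origin Serara qualifies under the Tyria–Serara agreement and 43.68 is covered: preferential rate Free applies instead.
Duty = £146,846.80 × 0% = £0.00.
Line 3 (77.43, Serara, 764 units, £86,515.36):
Base rate for 77.43 is 21%.
Origin Serara qualifies under the Tyria–Serara agreement and 77.43 is covered: preferential rate Free applies instead.
Duty = £86,515.36 × 0% = £0.00.
Total = £6,562.79 + £0.00 + £0.00 = £6,562.79.

£6,562.79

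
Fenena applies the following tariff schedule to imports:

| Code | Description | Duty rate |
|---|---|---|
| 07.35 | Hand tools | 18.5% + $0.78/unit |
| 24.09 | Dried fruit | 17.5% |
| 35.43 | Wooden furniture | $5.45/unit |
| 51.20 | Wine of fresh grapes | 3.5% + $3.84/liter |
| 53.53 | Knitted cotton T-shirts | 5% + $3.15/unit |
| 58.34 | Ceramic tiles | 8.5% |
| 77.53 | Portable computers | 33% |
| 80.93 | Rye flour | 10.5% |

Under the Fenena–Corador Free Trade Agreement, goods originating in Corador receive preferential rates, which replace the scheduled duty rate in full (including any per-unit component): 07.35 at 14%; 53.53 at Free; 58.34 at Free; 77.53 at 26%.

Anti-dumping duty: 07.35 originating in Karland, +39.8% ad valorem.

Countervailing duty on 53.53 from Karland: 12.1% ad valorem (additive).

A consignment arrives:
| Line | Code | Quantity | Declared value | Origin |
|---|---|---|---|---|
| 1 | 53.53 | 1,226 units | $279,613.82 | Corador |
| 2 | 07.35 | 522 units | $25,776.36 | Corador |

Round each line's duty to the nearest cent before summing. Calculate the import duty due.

Line 1 (53.53, Corador, 1,226 units, $279,613.82):
Base rate for 53.53 is 5% + $3.15/unit.
Origin Corador qualifies under the Fenena–Corador agreement and 53.53 is covered: preferential rate Free applies instead.
The additional-duty order on 53.53 targets Karland, not Corador; it does not apply.
Duty = $279,613.82 × 0% = $0.00.
Line 2 (07.35, Corador, 522 units, $25,776.36):
Base rate for 07.35 is 18.5% + $0.78/unit.
Origin Corador qualifies under the Fenena–Corador agreement and 07.35 is covered: preferential rate 14% applies instead.
The additional-duty order on 07.35 targets Karland, not Corador; it does not apply.
Duty = $25,776.36 × 14% = $3,608.69.
Total = $0.00 + $3,608.69 = $3,608.69.

$3,608.69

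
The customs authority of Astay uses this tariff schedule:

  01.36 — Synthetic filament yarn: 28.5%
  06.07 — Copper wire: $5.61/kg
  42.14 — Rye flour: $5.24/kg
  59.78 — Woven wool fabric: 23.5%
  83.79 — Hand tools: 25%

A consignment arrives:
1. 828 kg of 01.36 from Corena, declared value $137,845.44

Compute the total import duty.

Line 1 (01.36, Corena, 828 kg, $137,845.44):
Base rate for 01.36 is 28.5%.
Duty = $137,845.44 × 28.5% = $39,285.95.

$39,285.95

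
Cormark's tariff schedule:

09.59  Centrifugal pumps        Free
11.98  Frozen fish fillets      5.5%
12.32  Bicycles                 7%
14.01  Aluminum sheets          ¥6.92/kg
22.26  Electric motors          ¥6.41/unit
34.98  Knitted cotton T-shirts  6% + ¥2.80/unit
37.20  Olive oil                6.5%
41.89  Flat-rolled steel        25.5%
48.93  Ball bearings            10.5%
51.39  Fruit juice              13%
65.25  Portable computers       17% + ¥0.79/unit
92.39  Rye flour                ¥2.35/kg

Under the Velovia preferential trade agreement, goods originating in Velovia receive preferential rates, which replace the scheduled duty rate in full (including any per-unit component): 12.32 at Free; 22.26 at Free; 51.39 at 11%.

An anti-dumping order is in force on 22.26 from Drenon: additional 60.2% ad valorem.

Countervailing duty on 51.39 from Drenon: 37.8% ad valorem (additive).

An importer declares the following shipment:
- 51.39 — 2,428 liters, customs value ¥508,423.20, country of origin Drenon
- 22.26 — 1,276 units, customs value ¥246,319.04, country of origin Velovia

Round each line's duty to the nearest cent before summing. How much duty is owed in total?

Line 1 (51.39, Drenon, 2,428 liters, ¥508,423.20):
Base rate for 51.39 is 13%.
51.39 has an FTA preferential rate, but origin Drenon is not Velovia; base rate stands.
Additional duty on 51.39 from Drenon: +37.8%. Applied ad valorem rate: 13% + 37.8% = 50.8%.
Duty = ¥508,423.20 × 50.8% = ¥258,278.99.
Line 2 (22.26, Velovia, 1,276 units, ¥246,319.04):
Base rate for 22.26 is ¥6.41/unit.
Origin Velovia qualifies under the Cormark–Velovia agreement and 22.26 is covered: preferential rate Free applies instead.
The additional-duty order on 22.26 targets Drenon, not Velovia; it does not apply.
Duty = ¥246,319.04 × 0% = ¥0.00.
Total = ¥258,278.99 + ¥0.00 = ¥258,278.99.

¥258,278.99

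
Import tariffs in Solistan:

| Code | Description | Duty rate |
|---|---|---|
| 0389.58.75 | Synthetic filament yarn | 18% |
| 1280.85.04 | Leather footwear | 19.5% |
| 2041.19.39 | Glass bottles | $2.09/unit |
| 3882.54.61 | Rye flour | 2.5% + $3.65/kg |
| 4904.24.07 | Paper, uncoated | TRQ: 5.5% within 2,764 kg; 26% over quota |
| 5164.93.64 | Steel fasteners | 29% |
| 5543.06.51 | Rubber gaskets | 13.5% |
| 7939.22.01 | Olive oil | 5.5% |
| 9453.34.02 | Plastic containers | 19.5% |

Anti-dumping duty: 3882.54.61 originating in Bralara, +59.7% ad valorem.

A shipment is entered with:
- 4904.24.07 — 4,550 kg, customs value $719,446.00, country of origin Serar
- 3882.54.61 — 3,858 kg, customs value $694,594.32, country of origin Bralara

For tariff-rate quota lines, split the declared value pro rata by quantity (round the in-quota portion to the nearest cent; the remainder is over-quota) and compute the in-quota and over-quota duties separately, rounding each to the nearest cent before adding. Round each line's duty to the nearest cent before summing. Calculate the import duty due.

Line 1 (4904.24.07, Serar, 4,550 kg, $719,446.00):
Code 4904.24.07 is under a tariff-rate quota (threshold 2,764 kg). In-quota: 2,764 kg at 5.5%; over-quota: 1,786 kg at 26%.
Pro-rata value split: in-quota = $719,446.00 × 2,764/4,550 = $437,043.68; over-quota = $719,446.00 − $437,043.68 = $282,402.32.
In-quota duty = $437,043.68 × 5.5% = $24,037.40. Over-quota duty = $282,402.32 × 26% = $73,424.60.
Line duty = $24,037.40 + $73,424.60 = $97,462.00.
Line 2 (3882.54.61, Bralara, 3,858 kg, $694,594.32):
Base rate for 3882.54.61 is 2.5% + $3.65/kg.
Additional duty on 3882.54.61 from Bralara: +59.7%. Applied ad valorem rate: 2.5% + 59.7% = 62.2%.
Duty = $694,594.32 × 62.2% + 3,858 × $3.65 = $446,119.37.
Total = $97,462.00 + $446,119.37 = $543,581.37.

$543,581.37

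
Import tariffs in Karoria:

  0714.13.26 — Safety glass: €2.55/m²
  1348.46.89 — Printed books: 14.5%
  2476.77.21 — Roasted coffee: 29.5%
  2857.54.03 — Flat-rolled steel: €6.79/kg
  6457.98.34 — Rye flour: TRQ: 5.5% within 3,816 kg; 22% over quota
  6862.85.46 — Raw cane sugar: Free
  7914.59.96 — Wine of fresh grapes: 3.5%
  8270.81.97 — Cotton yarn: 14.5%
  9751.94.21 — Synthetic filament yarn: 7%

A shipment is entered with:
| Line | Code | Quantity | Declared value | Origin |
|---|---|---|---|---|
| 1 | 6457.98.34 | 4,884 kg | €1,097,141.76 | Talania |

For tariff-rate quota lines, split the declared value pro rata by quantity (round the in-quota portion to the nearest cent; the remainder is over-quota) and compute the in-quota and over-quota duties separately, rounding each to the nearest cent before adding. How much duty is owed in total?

Line 1 (6457.98.34, Talania, 4,884 kg, €1,097,141.76):
Code 6457.98.34 is under a tariff-rate quota (threshold 3,816 kg). In-quota: 3,816 kg at 5.5%; over-quota: 1,068 kg at 22%.
Pro-rata value split: in-quota = €1,097,141.76 × 3,816/4,884 = €857,226.24; over-quota = €1,097,141.76 − €857,226.24 = €239,915.52.
In-quota duty = €857,226.24 × 5.5% = €47,147.44. Over-quota duty = €239,915.52 × 22% = €52,781.41.
Line duty = €47,147.44 + €52,781.41 = €99,928.85.

€99,928.85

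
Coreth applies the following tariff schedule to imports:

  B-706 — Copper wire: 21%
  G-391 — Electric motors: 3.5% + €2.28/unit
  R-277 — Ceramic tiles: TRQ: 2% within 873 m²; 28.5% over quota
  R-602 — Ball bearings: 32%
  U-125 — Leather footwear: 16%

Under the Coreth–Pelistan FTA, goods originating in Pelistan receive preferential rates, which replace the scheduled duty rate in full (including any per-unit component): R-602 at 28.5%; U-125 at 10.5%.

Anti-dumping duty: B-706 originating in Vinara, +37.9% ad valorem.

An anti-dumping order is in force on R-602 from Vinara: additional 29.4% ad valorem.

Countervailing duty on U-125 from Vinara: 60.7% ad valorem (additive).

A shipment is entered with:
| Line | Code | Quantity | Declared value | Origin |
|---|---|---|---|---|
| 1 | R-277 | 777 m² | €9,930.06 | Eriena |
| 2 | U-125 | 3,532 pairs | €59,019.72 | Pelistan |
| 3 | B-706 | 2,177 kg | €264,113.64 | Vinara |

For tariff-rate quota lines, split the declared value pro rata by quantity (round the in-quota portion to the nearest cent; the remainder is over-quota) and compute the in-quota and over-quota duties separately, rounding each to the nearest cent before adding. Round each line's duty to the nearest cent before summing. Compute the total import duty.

Line 1 (R-277, Eriena, 777 m², €9,930.06):
Code R-277 is under a tariff-rate quota (threshold 873 m²). Quantity 777 m² is within the quota, so the in-quota rate 2% applies to the full value.
Duty = €9,930.06 × 2% = €198.60.
Line 2 (U-125, Pelistan, 3,532 pairs, €59,019.72):
Base rate for U-125 is 16%.
Origin Pelistan qualifies under the Coreth–Pelistan agreement and U-125 is covered: preferential rate 10.5% applies instead.
The additional-duty order on U-125 targets Vinara, not Pelistan; it does not apply.
Duty = €59,019.72 × 10.5% = €6,197.07.
Line 3 (B-706, Vinara, 2,177 kg, €264,113.64):
Base rate for B-706 is 21%.
Additional duty on B-706 from Vinara: +37.9%. Applied ad valorem rate: 21% + 37.9% = 58.9%.
Duty = €264,113.64 × 58.9% = €155,562.93.
Total = €198.60 + €6,197.07 + €155,562.93 = €161,958.60.

€161,958.60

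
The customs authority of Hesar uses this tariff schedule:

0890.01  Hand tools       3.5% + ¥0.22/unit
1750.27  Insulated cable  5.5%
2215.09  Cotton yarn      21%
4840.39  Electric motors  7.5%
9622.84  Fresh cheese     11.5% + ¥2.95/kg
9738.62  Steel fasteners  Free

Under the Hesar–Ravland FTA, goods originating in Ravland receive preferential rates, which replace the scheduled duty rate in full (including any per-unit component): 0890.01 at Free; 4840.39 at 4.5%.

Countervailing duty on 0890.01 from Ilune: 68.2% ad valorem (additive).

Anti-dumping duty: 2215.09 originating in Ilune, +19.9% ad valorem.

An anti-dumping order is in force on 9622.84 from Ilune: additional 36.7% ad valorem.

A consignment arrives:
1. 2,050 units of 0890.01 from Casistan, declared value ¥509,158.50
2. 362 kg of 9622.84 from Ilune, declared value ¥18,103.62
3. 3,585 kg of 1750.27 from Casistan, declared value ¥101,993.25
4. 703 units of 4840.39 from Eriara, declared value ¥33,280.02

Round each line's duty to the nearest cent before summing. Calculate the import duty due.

Line 1 (0890.01, Casistan, 2,050 units, ¥509,158.50):
Base rate for 0890.01 is 3.5% + ¥0.22/unit.
0890.01 has an FTA preferential rate, but origin Casistan is not Ravland; base rate stands.
The additional-duty order on 0890.01 targets Ilune, not Casistan; it does not apply.
Duty = ¥509,158.50 × 3.5% + 2,050 × ¥0.22 = ¥18,271.55.
Line 2 (9622.84, Ilune, 362 kg, ¥18,103.62):
Base rate for 9622.84 is 11.5% + ¥2.95/kg.
Additional duty on 9622.84 from Ilune: +36.7%. Applied ad valorem rate: 11.5% + 36.7% = 48.2%.
Duty = ¥18,103.62 × 48.2% + 362 × ¥2.95 = ¥9,793.84.
Line 3 (1750.27, Casistan, 3,585 kg, ¥101,993.25):
Base rate for 1750.27 is 5.5%.
Duty = ¥101,993.25 × 5.5% = ¥5,609.63.
Line 4 (4840.39, Eriara, 703 units, ¥33,280.02):
Base rate for 4840.39 is 7.5%.
4840.39 has an FTA preferential rate, but origin Eriara is not Ravland; base rate stands.
Duty = ¥33,280.02 × 7.5% = ¥2,496.00.
Total = ¥18,271.55 + ¥9,793.84 + ¥5,609.63 + ¥2,496.00 = ¥36,171.02.

¥36,171.02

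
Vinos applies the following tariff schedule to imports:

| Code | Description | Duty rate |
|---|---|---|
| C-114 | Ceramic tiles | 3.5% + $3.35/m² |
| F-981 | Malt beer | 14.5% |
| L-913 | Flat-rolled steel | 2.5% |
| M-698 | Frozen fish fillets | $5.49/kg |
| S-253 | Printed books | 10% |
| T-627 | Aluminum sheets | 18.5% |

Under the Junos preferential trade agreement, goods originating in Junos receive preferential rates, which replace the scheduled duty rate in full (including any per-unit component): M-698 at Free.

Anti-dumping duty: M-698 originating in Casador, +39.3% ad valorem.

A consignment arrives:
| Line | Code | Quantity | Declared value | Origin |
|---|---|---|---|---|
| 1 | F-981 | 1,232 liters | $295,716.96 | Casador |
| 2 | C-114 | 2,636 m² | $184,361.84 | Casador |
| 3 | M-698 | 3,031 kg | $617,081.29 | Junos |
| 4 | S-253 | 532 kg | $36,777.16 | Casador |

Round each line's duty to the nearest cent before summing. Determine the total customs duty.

$61,839.94

Line 1 (F-981, Casador, 1,232 liters, $295,716.96):
Base rate for F-981 is 14.5%.
Duty = $295,716.96 × 14.5% = $42,878.96.
Line 2 (C-114, Casador, 2,636 m², $184,361.84):
Base rate for C-114 is 3.5% + $3.35/m².
Duty = $184,361.84 × 3.5% + 2,636 × $3.35 = $15,283.26.
Line 3 (M-698, Junos, 3,031 kg, $617,081.29):
Base rate for M-698 is $5.49/kg.
Origin Junos qualifies under the Vinos–Junos agreement and M-698 is covered: preferential rate Free applies instead.
The additional-duty order on M-698 targets Casador, not Junos; it does not apply.
Duty = $617,081.29 × 0% = $0.00.
Line 4 (S-253, Casador, 532 kg, $36,777.16):
Base rate for S-253 is 10%.
Duty = $36,777.16 × 10% = $3,677.72.
Total = $42,878.96 + $15,283.26 + $0.00 + $3,677.72 = $61,839.94.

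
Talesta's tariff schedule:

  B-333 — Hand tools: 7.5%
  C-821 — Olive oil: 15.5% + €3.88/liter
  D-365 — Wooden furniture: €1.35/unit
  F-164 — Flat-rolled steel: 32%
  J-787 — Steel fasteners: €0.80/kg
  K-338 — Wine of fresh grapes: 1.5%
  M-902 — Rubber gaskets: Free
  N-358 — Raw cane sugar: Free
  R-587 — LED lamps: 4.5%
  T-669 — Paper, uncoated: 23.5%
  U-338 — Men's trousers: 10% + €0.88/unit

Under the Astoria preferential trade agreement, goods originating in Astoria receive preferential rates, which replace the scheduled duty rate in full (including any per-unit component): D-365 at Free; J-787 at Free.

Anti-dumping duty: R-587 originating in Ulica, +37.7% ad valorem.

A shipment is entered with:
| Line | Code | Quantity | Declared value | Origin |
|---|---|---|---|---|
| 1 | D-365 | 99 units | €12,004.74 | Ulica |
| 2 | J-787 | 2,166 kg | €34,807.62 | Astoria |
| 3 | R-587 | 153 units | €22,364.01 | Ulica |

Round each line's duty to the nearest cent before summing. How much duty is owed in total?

Line 1 (D-365, Ulica, 99 units, €12,004.74):
Base rate for D-365 is €1.35/unit.
D-365 has an FTA preferential rate, but origin Ulica is not Astoria; base rate stands.
Duty = 99 × €1.35 = €133.65.
Line 2 (J-787, Astoria, 2,166 kg, €34,807.62):
Base rate for J-787 is €0.80/kg.
Origin Astoria qualifies under the Talesta–Astoria agreement and J-787 is covered: preferential rate Free applies instead.
Duty = €34,807.62 × 0% = €0.00.
Line 3 (R-587, Ulica, 153 units, €22,364.01):
Base rate for R-587 is 4.5%.
Additional duty on R-587 from Ulica: +37.7%. Applied ad valorem rate: 4.5% + 37.7% = 42.2%.
Duty = €22,364.01 × 42.2% = €9,437.61.
Total = €133.65 + €0.00 + €9,437.61 = €9,571.26.

€9,571.26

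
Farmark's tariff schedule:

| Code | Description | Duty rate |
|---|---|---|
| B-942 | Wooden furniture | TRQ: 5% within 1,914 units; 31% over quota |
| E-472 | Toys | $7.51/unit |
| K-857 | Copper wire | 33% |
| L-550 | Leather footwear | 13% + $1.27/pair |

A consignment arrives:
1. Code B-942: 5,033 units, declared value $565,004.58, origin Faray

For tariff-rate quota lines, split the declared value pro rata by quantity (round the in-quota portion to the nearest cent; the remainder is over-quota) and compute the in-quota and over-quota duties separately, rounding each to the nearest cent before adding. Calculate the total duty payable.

$119,286.35

Line 1 (B-942, Faray, 5,033 units, $565,004.58):
Code B-942 is under a tariff-rate quota (threshold 1,914 units). In-quota: 1,914 units at 5%; over-quota: 3,119 units at 31%.
Pro-rata value split: in-quota = $565,004.58 × 1,914/5,033 = $214,865.64; over-quota = $565,004.58 − $214,865.64 = $350,138.94.
In-quota duty = $214,865.64 × 5% = $10,743.28. Over-quota duty = $350,138.94 × 31% = $108,543.07.
Line duty = $10,743.28 + $108,543.07 = $119,286.35.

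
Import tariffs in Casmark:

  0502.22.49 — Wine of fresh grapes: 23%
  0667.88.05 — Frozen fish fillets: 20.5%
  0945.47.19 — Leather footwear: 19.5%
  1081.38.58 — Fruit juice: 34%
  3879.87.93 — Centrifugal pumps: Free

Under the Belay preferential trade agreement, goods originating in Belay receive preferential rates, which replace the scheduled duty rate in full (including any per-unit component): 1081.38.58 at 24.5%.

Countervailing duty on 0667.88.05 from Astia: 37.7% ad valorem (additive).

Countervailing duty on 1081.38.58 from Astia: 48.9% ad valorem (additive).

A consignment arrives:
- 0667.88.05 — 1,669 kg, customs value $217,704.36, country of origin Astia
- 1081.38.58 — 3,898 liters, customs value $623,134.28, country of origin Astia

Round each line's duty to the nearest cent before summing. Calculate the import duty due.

Line 1 (0667.88.05, Astia, 1,669 kg, $217,704.36):
Base rate for 0667.88.05 is 20.5%.
Additional duty on 0667.88.05 from Astia: +37.7%. Applied ad valorem rate: 20.5% + 37.7% = 58.2%.
Duty = $217,704.36 × 58.2% = $126,703.94.
Line 2 (1081.38.58, Astia, 3,898 liters, $623,134.28):
Base rate for 1081.38.58 is 34%.
1081.38.58 has an FTA preferential rate, but origin Astia is not Belay; base rate stands.
Additional duty on 1081.38.58 from Astia: +48.9%. Applied ad valorem rate: 34% + 48.9% = 82.9%.
Duty = $623,134.28 × 82.9% = $516,578.32.
Total = $126,703.94 + $516,578.32 = $643,282.26.

$643,282.26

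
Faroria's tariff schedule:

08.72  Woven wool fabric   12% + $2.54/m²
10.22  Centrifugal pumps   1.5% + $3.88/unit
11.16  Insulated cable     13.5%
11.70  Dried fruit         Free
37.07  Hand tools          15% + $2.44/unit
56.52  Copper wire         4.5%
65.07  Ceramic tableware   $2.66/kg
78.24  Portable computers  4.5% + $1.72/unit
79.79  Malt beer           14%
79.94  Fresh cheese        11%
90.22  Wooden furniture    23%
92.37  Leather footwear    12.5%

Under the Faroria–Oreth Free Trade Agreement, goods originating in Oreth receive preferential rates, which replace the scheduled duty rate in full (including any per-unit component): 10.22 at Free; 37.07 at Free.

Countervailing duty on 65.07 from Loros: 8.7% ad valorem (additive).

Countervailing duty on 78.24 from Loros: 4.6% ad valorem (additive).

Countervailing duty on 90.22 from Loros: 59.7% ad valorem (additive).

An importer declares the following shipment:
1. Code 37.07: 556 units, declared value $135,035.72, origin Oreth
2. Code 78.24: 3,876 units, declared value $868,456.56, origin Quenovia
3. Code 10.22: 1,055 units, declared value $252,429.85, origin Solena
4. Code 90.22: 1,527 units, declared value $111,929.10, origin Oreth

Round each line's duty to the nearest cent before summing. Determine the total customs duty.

$79,370.81

Line 1 (37.07, Oreth, 556 units, $135,035.72):
Base rate for 37.07 is 15% + $2.44/unit.
Origin Oreth qualifies under the Faroria–Oreth agreement and 37.07 is covered: preferential rate Free applies instead.
Duty = $135,035.72 × 0% = $0.00.
Line 2 (78.24, Quenovia, 3,876 units, $868,456.56):
Base rate for 78.24 is 4.5% + $1.72/unit.
The additional-duty order on 78.24 targets Loros, not Quenovia; it does not apply.
Duty = $868,456.56 × 4.5% + 3,876 × $1.72 = $45,747.27.
Line 3 (10.22, Solena, 1,055 units, $252,429.85):
Base rate for 10.22 is 1.5% + $3.88/unit.
10.22 has an FTA preferential rate, but origin Solena is not Oreth; base rate stands.
Duty = $252,429.85 × 1.5% + 1,055 × $3.88 = $7,879.85.
Line 4 (90.22, Oreth, 1,527 units, $111,929.10):
Base rate for 90.22 is 23%.
Origin Oreth is the FTA partner but 90.22 is not on the preference list; base rate stands.
The additional-duty order on 90.22 targets Loros, not Oreth; it does not apply.
Duty = $111,929.10 × 23% = $25,743.69.
Total = $0.00 + $45,747.27 + $7,879.85 + $25,743.69 = $79,370.81.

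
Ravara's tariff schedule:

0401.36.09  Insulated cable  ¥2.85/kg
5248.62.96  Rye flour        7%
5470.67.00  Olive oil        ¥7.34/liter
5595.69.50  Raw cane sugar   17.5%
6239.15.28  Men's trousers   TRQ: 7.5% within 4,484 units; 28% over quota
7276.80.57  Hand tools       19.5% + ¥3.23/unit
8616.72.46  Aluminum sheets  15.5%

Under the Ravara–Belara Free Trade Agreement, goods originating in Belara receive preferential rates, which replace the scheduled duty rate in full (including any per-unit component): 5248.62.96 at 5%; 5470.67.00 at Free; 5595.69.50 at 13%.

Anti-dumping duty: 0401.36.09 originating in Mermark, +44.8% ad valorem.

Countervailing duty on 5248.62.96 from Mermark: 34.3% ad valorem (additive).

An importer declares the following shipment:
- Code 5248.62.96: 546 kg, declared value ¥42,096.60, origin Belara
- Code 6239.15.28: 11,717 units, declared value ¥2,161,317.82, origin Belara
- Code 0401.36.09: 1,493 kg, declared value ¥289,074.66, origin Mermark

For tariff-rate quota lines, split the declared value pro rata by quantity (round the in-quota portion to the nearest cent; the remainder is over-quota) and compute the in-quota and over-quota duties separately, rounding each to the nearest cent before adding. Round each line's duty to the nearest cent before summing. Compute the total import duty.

¥571,475.00

Line 1 (5248.62.96, Belara, 546 kg, ¥42,096.60):
Base rate for 5248.62.96 is 7%.
Origin Belara qualifies under the Ravara–Belara agreement and 5248.62.96 is covered: preferential rate 5% applies instead.
The additional-duty order on 5248.62.96 targets Mermark, not Belara; it does not apply.
Duty = ¥42,096.60 × 5% = ¥2,104.83.
Line 2 (6239.15.28, Belara, 11,717 units, ¥2,161,317.82):
Code 6239.15.28 is under a tariff-rate quota (threshold 4,484 units). In-quota: 4,484 units at 7.5%; over-quota: 7,233 units at 28%.
Pro-rata value split: in-quota = ¥2,161,317.82 × 4,484/11,717 = ¥827,118.64; over-quota = ¥2,161,317.82 − ¥827,118.64 = ¥1,334,199.18.
In-quota duty = ¥827,118.64 × 7.5% = ¥62,033.90. Over-quota duty = ¥1,334,199.18 × 28% = ¥373,575.77.
Line duty = ¥62,033.90 + ¥373,575.77 = ¥435,609.67.
Line 3 (0401.36.09, Mermark, 1,493 kg, ¥289,074.66):
Base rate for 0401.36.09 is ¥2.85/kg.
Additional duty on 0401.36.09 from Mermark: +44.8% ad valorem. Applied ad valorem rate = 44.8%.
Duty = ¥289,074.66 × 44.8% + 1,493 × ¥2.85 = ¥133,760.50.
Total = ¥2,104.83 + ¥435,609.67 + ¥133,760.50 = ¥571,475.00.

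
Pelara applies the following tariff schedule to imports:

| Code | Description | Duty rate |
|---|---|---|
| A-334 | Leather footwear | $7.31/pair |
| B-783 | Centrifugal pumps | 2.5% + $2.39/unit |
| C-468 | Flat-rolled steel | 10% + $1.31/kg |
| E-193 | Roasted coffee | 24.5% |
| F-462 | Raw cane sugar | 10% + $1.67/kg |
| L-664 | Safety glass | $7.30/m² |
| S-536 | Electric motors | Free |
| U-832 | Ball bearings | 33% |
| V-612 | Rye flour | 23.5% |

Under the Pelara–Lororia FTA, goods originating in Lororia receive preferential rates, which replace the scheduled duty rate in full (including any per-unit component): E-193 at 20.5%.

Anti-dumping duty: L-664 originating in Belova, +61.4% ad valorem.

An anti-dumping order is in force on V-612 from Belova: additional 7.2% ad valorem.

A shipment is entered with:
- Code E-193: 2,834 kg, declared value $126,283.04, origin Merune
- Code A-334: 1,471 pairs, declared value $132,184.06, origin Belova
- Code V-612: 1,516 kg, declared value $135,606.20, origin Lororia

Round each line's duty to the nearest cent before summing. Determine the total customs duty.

$73,559.81

Line 1 (E-193, Merune, 2,834 kg, $126,283.04):
Base rate for E-193 is 24.5%.
E-193 has an FTA preferential rate, but origin Merune is not Lororia; base rate stands.
Duty = $126,283.04 × 24.5% = $30,939.34.
Line 2 (A-334, Belova, 1,471 pairs, $132,184.06):
Base rate for A-334 is $7.31/pair.
Duty = 1,471 × $7.31 = $10,753.01.
Line 3 (V-612, Lororia, 1,516 kg, $135,606.20):
Base rate for V-612 is 23.5%.
Origin Lororia is the FTA partner but V-612 is not on the preference list; base rate stands.
The additional-duty order on V-612 targets Belova, not Lororia; it does not apply.
Duty = $135,606.20 × 23.5% = $31,867.46.
Total = $30,939.34 + $10,753.01 + $31,867.46 = $73,559.81.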